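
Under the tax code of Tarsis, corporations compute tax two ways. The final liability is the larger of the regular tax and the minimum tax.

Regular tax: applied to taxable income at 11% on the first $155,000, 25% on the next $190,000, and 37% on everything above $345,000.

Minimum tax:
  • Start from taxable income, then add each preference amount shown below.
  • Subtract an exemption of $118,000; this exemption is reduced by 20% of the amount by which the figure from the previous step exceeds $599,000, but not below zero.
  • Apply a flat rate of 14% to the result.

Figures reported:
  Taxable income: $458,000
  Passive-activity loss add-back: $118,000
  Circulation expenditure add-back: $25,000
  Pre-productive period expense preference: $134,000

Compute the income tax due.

Minimum tax:
  Adjusted income: $458,000 + $118,000 + $25,000 + $134,000 = $735,000
  Exemption: $118,000 − 20% × ($735,000 − $599,000) = $118,000 − $27,200 = $90,800
  Base: $735,000 − $90,800 = $644,200
  $644,200 × 14% = $90,188

Regular tax:
  $155,000 × 11% = $17,050
  $190,000 × 25% = $47,500
  $113,000 × 37% = $41,810
  → $106,360

$106,360 > $90,188, so the regular tax governs.

$106,360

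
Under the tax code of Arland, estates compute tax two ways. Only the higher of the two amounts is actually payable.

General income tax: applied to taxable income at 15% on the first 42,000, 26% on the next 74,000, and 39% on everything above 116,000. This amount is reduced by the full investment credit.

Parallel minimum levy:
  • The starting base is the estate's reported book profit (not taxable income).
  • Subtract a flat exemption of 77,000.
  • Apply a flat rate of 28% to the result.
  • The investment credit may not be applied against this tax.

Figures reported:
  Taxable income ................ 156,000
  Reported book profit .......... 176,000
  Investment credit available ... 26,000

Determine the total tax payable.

27,720

Parallel minimum levy:
  Base (reported book profit): 176,000
  Less exemption 77,000 → base 99,000
  99,000 × 28% = 27,720

General income tax:
  42,000 × 15% = 6,300
  74,000 × 26% = 19,240
  40,000 × 39% = 15,600
  → 41,140
  Less investment credit 26,000 → 15,140

27,720 > 15,140, so the parallel minimum levy is the binding amount.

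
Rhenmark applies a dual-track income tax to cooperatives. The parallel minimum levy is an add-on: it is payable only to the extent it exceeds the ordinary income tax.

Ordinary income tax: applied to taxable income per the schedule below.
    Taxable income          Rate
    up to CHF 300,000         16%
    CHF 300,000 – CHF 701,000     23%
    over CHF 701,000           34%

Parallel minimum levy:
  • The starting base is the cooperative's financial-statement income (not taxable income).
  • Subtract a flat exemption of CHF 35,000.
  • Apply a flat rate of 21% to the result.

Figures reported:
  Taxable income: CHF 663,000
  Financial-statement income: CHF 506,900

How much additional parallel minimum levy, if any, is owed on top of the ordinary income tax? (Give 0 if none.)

CHF 0

Parallel minimum levy:
  Base (financial-statement income): CHF 506,900
  Less exemption CHF 35,000 → base CHF 471,900
  CHF 471,900 × 21% = CHF 99,099

Ordinary income tax:
  CHF 300,000 × 16% = CHF 48,000
  CHF 363,000 × 23% = CHF 83,490
  → CHF 131,490

CHF 99,099 ≤ CHF 131,490, so no add-on is due.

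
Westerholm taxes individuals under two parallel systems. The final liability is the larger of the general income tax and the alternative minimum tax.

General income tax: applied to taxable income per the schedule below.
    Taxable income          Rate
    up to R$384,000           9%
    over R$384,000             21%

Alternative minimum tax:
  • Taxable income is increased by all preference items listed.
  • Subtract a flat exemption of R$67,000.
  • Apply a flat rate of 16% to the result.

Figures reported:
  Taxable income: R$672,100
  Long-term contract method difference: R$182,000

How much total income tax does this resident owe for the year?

R$125,936

General income tax:
  R$384,000 × 9% = R$34,560
  R$288,100 × 21% = R$60,501
  → R$95,061

Alternative minimum tax:
  Adjusted income: R$672,100 + R$182,000 = R$854,100
  Less exemption R$67,000 → base R$787,100
  R$787,100 × 16% = R$125,936

R$125,936 > R$95,061, so the alternative minimum tax is the binding amount.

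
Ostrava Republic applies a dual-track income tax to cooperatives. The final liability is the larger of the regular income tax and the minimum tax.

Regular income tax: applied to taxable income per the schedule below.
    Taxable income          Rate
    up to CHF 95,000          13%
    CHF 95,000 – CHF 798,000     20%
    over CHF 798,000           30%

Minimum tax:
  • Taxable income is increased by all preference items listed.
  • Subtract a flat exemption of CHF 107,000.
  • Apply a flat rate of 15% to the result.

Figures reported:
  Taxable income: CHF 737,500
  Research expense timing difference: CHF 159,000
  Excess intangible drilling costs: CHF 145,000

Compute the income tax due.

CHF 140,850

Regular income tax:
  CHF 95,000 × 13% = CHF 12,350
  CHF 642,500 × 20% = CHF 128,500
  → CHF 140,850

Minimum tax:
  Adjusted income: CHF 737,500 + CHF 159,000 + CHF 145,000 = CHF 1,041,500
  Less exemption CHF 107,000 → base CHF 934,500
  CHF 934,500 × 15% = CHF 140,175

CHF 140,850 > CHF 140,175, so the regular income tax governs.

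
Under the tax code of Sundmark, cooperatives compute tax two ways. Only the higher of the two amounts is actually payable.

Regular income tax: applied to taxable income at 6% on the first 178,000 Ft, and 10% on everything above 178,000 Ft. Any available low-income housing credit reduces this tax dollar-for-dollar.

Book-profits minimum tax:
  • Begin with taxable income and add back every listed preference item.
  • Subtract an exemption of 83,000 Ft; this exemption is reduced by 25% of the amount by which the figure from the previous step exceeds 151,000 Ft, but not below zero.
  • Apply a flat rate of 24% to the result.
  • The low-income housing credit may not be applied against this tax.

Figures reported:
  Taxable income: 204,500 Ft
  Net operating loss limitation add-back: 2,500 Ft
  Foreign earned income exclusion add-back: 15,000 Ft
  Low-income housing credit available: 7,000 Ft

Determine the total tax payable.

Book-profits minimum tax:
  Adjusted income: 204,500 Ft + 2,500 Ft + 15,000 Ft = 222,000 Ft
  Exemption: 83,000 Ft − 25% × (222,000 Ft − 151,000 Ft) = 83,000 Ft − 17,750 Ft = 65,250 Ft
  Base: 222,000 Ft − 65,250 Ft = 156,750 Ft
  156,750 Ft × 24% = 37,620 Ft

Regular income tax:
  178,000 Ft × 6% = 10,680 Ft
  26,500 Ft × 10% = 2,650 Ft
  → 13,330 Ft
  Less low-income housing credit 7,000 Ft → 6,330 Ft

37,620 Ft > 6,330 Ft, so the book-profits minimum tax is the binding amount.

37,620 Ft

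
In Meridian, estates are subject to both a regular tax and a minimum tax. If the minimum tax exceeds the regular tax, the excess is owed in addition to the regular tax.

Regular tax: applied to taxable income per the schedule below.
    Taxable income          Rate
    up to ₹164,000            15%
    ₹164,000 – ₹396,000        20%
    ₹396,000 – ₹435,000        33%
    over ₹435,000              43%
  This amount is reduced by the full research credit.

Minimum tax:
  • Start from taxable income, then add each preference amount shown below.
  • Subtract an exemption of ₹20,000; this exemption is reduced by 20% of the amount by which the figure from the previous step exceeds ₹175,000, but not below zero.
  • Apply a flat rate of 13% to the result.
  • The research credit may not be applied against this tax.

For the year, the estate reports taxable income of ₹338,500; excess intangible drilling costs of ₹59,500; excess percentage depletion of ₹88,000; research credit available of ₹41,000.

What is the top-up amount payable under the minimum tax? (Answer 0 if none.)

₹44,680

Minimum tax:
  Adjusted income: ₹338,500 + ₹59,500 + ₹88,000 = ₹486,000
  Exemption: 20% × (₹486,000 − ₹175,000) = ₹62,200 ≥ ₹20,000, so the exemption is fully phased out
  Base: ₹486,000 − ₹0 = ₹486,000
  ₹486,000 × 13% = ₹63,180

Regular tax:
  ₹164,000 × 15% = ₹24,600
  ₹174,500 × 20% = ₹34,900
  → ₹59,500
  Less research credit ₹41,000 → ₹18,500

Excess of minimum tax over regular tax: ₹63,180 − ₹18,500 = ₹44,680.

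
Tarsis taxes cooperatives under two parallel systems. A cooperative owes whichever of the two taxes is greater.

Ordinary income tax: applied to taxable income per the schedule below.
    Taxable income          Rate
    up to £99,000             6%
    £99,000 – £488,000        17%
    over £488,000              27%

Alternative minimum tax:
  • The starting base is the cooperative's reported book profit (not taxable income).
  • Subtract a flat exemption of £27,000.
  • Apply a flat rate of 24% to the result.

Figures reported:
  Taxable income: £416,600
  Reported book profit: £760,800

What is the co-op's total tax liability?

Alternative minimum tax:
  Base (reported book profit): £760,800
  Less exemption £27,000 → base £733,800
  £733,800 × 24% = £176,112

Ordinary income tax:
  £99,000 × 6% = £5,940
  £317,600 × 17% = £53,992
  → £59,932

£176,112 > £59,932, so the alternative minimum tax is the binding amount.

£176,112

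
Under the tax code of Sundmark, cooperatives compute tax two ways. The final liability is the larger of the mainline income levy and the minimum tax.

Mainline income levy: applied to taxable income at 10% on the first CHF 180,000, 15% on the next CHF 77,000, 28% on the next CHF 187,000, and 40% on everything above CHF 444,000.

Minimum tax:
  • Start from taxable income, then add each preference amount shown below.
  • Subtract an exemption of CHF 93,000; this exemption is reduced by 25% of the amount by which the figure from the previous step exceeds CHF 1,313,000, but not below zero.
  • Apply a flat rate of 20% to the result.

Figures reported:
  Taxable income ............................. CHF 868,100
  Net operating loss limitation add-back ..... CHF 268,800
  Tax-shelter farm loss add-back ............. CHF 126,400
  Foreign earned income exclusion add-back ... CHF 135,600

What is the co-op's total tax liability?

CHF 265,475

Minimum tax:
  Adjusted income: CHF 868,100 + CHF 268,800 + CHF 126,400 + CHF 135,600 = CHF 1,398,900
  Exemption: CHF 93,000 − 25% × (CHF 1,398,900 − CHF 1,313,000) = CHF 93,000 − CHF 21,475 = CHF 71,525
  Base: CHF 1,398,900 − CHF 71,525 = CHF 1,327,375
  CHF 1,327,375 × 20% = CHF 265,475

Mainline income levy:
  CHF 180,000 × 10% = CHF 18,000
  CHF 77,000 × 15% = CHF 11,550
  CHF 187,000 × 28% = CHF 52,360
  CHF 424,100 × 40% = CHF 169,640
  → CHF 251,550

CHF 265,475 > CHF 251,550, so the minimum tax is the binding amount.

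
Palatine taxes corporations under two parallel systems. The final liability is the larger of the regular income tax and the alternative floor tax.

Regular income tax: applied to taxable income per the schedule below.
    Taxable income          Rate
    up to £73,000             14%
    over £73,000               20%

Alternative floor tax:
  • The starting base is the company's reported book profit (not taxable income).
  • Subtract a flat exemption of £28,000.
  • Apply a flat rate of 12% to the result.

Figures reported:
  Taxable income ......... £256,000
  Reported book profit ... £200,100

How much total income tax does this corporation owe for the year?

£46,820

Regular income tax:
  £73,000 × 14% = £10,220
  £183,000 × 20% = £36,600
  → £46,820

Alternative floor tax:
  Base (reported book profit): £200,100
  Less exemption £28,000 → base £172,100
  £172,100 × 12% = £20,652

£46,820 > £20,652, so the regular income tax governs.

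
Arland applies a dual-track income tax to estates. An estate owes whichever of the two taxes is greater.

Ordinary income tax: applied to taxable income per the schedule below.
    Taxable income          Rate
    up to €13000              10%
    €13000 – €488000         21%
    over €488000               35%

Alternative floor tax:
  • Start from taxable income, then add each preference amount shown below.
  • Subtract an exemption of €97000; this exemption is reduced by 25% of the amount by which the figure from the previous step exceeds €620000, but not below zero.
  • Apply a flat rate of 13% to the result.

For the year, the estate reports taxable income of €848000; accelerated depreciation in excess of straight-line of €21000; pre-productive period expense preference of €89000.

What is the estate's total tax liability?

€227050

Alternative floor tax:
  Adjusted income: €848000 + €21000 + €89000 = €958000
  Exemption: €97000 − 25% × (€958000 − €620000) = €97000 − €84500 = €12500
  Base: €958000 − €12500 = €945500
  €945500 × 13% = €122915

Ordinary income tax:
  €13000 × 10% = €1300
  €475000 × 21% = €99750
  €360000 × 35% = €126000
  → €227050

€227050 > €122915, so the ordinary income tax governs.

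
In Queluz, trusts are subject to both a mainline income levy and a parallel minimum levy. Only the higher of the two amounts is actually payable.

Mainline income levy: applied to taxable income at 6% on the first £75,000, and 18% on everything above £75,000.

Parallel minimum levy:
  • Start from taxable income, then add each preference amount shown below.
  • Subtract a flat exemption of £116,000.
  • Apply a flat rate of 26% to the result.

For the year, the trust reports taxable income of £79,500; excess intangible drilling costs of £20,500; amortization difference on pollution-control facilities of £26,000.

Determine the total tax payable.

£5,310

Parallel minimum levy:
  Adjusted income: £79,500 + £20,500 + £26,000 = £126,000
  Less exemption £116,000 → base £10,000
  £10,000 × 26% = £2,600

Mainline income levy:
  £75,000 × 6% = £4,500
  £4,500 × 18% = £810
  → £5,310

£5,310 > £2,600, so the mainline income levy governs.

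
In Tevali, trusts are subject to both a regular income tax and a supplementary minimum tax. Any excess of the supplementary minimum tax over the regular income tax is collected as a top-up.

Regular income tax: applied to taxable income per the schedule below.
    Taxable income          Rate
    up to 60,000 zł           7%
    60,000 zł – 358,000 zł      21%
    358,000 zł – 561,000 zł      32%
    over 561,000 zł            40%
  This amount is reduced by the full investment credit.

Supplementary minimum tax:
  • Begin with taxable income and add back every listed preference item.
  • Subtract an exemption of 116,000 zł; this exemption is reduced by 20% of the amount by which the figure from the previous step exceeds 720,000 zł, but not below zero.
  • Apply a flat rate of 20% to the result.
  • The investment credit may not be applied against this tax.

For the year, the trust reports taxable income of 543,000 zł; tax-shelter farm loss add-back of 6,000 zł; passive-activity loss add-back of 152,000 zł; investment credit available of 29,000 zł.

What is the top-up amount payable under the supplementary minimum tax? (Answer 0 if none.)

Regular income tax:
  60,000 zł × 7% = 4,200 zł
  298,000 zł × 21% = 62,580 zł
  185,000 zł × 32% = 59,200 zł
  → 125,980 zł
  Less investment credit 29,000 zł → 96,980 zł

Supplementary minimum tax:
  Adjusted income: 543,000 zł + 6,000 zł + 152,000 zł = 701,000 zł
  Exemption: 701,000 zł ≤ 720,000 zł, so full 116,000 zł applies
  Base: 701,000 zł − 116,000 zł = 585,000 zł
  585,000 zł × 20% = 117,000 zł

Excess of supplementary minimum tax over regular income tax: 117,000 zł − 96,980 zł = 20,020 zł.

20,020 zł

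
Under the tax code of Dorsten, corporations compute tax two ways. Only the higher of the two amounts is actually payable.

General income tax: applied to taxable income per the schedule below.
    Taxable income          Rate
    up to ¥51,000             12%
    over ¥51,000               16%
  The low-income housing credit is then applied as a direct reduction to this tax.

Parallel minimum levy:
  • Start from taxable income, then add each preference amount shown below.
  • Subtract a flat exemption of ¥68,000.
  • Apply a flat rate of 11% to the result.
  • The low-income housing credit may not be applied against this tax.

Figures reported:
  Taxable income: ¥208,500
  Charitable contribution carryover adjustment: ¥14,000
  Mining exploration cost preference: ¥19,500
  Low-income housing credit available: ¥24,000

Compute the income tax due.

Parallel minimum levy:
  Adjusted income: ¥208,500 + ¥14,000 + ¥19,500 = ¥242,000
  Less exemption ¥68,000 → base ¥174,000
  ¥174,000 × 11% = ¥19,140

General income tax:
  ¥51,000 × 12% = ¥6,120
  ¥157,500 × 16% = ¥25,200
  → ¥31,320
  Less low-income housing credit ¥24,000 → ¥7,320

¥19,140 > ¥7,320, so the parallel minimum levy is the binding amount.

¥19,140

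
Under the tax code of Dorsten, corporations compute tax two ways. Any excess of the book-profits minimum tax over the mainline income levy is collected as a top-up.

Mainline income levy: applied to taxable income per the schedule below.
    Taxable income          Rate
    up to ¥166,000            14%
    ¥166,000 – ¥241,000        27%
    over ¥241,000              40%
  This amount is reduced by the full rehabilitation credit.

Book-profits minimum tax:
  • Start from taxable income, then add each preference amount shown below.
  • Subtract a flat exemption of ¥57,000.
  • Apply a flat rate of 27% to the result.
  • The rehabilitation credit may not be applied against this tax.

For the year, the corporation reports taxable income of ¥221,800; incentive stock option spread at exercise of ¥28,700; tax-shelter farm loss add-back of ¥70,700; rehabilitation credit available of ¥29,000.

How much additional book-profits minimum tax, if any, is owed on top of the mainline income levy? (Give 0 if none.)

¥62,028

Book-profits minimum tax:
  Adjusted income: ¥221,800 + ¥28,700 + ¥70,700 = ¥321,200
  Less exemption ¥57,000 → base ¥264,200
  ¥264,200 × 27% = ¥71,334

Mainline income levy:
  ¥166,000 × 14% = ¥23,240
  ¥55,800 × 27% = ¥15,066
  → ¥38,306
  Less rehabilitation credit ¥29,000 → ¥9,306

Excess of book-profits minimum tax over mainline income levy: ¥71,334 − ¥9,306 = ¥62,028.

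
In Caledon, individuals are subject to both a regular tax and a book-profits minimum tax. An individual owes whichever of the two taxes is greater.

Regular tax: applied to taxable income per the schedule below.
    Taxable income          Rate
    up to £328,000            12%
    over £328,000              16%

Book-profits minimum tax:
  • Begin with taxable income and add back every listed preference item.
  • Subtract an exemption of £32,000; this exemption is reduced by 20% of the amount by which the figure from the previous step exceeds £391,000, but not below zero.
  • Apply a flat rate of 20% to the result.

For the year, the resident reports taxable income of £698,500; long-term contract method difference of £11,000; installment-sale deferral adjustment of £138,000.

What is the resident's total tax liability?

Book-profits minimum tax:
  Adjusted income: £698,500 + £11,000 + £138,000 = £847,500
  Exemption: 20% × (£847,500 − £391,000) = £91,300 ≥ £32,000, so the exemption is fully phased out
  Base: £847,500 − £0 = £847,500
  £847,500 × 20% = £169,500

Regular tax:
  £328,000 × 12% = £39,360
  £370,500 × 16% = £59,280
  → £98,640

£169,500 > £98,640, so the book-profits minimum tax is the binding amount.

£169,500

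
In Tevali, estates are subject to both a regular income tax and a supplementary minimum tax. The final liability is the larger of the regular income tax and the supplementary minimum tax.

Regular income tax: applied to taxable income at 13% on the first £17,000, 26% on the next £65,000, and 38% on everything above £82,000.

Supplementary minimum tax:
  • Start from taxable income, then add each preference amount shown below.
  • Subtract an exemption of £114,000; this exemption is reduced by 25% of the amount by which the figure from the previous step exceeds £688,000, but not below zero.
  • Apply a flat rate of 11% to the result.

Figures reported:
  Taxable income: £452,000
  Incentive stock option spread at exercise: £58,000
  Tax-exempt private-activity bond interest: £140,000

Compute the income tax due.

£159,710

Regular income tax:
  £17,000 × 13% = £2,210
  £65,000 × 26% = £16,900
  £370,000 × 38% = £140,600
  → £159,710

Supplementary minimum tax:
  Adjusted income: £452,000 + £58,000 + £140,000 = £650,000
  Exemption: £650,000 ≤ £688,000, so full £114,000 applies
  Base: £650,000 − £114,000 = £536,000
  £536,000 × 11% = £58,960

£159,710 > £58,960, so the regular income tax governs.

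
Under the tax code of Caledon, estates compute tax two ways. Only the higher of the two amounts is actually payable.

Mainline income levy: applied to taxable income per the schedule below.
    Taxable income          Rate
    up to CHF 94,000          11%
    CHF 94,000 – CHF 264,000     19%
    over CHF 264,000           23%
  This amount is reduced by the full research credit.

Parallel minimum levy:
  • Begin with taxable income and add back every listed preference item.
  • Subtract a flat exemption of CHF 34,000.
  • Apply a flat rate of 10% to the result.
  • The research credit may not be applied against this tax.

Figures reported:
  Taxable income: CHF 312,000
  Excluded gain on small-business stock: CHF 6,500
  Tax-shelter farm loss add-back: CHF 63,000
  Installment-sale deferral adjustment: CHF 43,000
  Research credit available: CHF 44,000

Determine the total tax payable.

CHF 39,050

Mainline income levy:
  CHF 94,000 × 11% = CHF 10,340
  CHF 170,000 × 19% = CHF 32,300
  CHF 48,000 × 23% = CHF 11,040
  → CHF 53,680
  Less research credit CHF 44,000 → CHF 9,680

Parallel minimum levy:
  Adjusted income: CHF 312,000 + CHF 6,500 + CHF 63,000 + CHF 43,000 = CHF 424,500
  Less exemption CHF 34,000 → base CHF 390,500
  CHF 390,500 × 10% = CHF 39,050

CHF 39,050 > CHF 9,680, so the parallel minimum levy is the binding amount.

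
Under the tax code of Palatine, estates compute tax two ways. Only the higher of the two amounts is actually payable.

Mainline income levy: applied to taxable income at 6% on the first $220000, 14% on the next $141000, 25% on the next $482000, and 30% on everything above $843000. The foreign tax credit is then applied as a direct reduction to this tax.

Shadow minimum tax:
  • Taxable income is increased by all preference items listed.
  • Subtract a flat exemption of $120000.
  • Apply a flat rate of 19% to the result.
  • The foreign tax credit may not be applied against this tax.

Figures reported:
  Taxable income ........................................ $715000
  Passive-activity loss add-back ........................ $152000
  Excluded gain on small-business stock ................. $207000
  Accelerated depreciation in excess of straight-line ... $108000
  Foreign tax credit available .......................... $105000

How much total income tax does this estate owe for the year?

Shadow minimum tax:
  Adjusted income: $715000 + $152000 + $207000 + $108000 = $1182000
  Less exemption $120000 → base $1062000
  $1062000 × 19% = $201780

Mainline income levy:
  $220000 × 6% = $13200
  $141000 × 14% = $19740
  $354000 × 25% = $88500
  → $121440
  Less foreign tax credit $105000 → $16440

$201780 > $16440, so the shadow minimum tax is the binding amount.

$201780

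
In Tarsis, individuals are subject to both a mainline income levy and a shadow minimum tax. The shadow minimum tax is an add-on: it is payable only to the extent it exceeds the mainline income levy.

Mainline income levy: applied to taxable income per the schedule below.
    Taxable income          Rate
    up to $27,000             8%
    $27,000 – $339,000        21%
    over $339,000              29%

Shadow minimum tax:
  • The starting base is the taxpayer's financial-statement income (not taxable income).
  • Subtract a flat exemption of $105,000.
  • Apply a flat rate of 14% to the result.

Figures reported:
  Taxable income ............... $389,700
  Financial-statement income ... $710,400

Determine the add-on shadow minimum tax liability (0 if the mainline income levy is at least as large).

$2,373

Shadow minimum tax:
  Base (financial-statement income): $710,400
  Less exemption $105,000 → base $605,400
  $605,400 × 14% = $84,756

Mainline income levy:
  $27,000 × 8% = $2,160
  $312,000 × 21% = $65,520
  $50,700 × 29% = $14,703
  → $82,383

Excess of shadow minimum tax over mainline income levy: $84,756 − $82,383 = $2,373.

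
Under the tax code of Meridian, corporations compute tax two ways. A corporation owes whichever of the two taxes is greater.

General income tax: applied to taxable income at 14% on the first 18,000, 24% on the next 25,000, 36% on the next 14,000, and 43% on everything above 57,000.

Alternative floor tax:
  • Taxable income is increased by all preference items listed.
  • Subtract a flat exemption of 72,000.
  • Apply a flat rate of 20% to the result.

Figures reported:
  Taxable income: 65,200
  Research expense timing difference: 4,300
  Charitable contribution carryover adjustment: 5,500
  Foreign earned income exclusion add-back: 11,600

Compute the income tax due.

Alternative floor tax:
  Adjusted income: 65,200 + 4,300 + 5,500 + 11,600 = 86,600
  Less exemption 72,000 → base 14,600
  14,600 × 20% = 2,920

General income tax:
  18,000 × 14% = 2,520
  25,000 × 24% = 6,000
  14,000 × 36% = 5,040
  8,200 × 43% = 3,526
  → 17,086

17,086 > 2,920, so the general income tax governs.

17,086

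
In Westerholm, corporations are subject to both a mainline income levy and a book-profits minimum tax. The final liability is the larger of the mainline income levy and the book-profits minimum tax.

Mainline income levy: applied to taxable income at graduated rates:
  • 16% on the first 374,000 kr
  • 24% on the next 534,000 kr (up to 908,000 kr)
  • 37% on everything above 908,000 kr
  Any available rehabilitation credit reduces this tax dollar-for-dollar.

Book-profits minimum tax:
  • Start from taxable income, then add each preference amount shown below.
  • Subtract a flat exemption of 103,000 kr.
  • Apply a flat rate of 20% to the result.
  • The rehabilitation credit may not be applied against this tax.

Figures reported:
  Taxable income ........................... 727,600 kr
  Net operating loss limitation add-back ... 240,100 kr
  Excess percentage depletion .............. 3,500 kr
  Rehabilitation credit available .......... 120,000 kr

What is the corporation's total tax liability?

Mainline income levy:
  374,000 kr × 16% = 59,840 kr
  353,600 kr × 24% = 84,864 kr
  → 144,704 kr
  Less rehabilitation credit 120,000 kr → 24,704 kr

Book-profits minimum tax:
  Adjusted income: 727,600 kr + 240,100 kr + 3,500 kr = 971,200 kr
  Less exemption 103,000 kr → base 868,200 kr
  868,200 kr × 20% = 173,640 kr

173,640 kr > 24,704 kr, so the book-profits minimum tax is the binding amount.

173,640 kr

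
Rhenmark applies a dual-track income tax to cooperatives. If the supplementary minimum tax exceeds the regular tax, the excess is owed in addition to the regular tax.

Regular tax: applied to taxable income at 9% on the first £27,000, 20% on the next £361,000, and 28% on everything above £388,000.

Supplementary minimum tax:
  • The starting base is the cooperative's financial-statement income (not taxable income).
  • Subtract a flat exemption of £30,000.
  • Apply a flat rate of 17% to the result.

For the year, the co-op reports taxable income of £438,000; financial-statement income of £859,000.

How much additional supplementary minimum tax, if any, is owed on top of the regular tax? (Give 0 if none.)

£52,300

Regular tax:
  £27,000 × 9% = £2,430
  £361,000 × 20% = £72,200
  £50,000 × 28% = £14,000
  → £88,630

Supplementary minimum tax:
  Base (financial-statement income): £859,000
  Less exemption £30,000 → base £829,000
  £829,000 × 17% = £140,930

Excess of supplementary minimum tax over regular tax: £140,930 − £88,630 = £52,300.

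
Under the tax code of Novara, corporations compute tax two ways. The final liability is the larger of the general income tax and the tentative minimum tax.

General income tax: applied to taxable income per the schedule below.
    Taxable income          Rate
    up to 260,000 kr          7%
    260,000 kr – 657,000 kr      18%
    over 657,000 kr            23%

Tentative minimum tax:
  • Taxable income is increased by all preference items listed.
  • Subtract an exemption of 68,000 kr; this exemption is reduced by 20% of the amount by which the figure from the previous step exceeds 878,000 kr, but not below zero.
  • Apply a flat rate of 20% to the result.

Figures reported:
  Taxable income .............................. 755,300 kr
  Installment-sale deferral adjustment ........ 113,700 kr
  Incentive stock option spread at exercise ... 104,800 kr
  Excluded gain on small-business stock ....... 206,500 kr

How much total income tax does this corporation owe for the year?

General income tax:
  260,000 kr × 7% = 18,200 kr
  397,000 kr × 18% = 71,460 kr
  98,300 kr × 23% = 22,609 kr
  → 112,269 kr

Tentative minimum tax:
  Adjusted income: 755,300 kr + 113,700 kr + 104,800 kr + 206,500 kr = 1,180,300 kr
  Exemption: 68,000 kr − 20% × (1,180,300 kr − 878,000 kr) = 68,000 kr − 60,460 kr = 7,540 kr
  Base: 1,180,300 kr − 7,540 kr = 1,172,760 kr
  1,172,760 kr × 20% = 234,552 kr

234,552 kr > 112,269 kr, so the tentative minimum tax is the binding amount.

234,552 kr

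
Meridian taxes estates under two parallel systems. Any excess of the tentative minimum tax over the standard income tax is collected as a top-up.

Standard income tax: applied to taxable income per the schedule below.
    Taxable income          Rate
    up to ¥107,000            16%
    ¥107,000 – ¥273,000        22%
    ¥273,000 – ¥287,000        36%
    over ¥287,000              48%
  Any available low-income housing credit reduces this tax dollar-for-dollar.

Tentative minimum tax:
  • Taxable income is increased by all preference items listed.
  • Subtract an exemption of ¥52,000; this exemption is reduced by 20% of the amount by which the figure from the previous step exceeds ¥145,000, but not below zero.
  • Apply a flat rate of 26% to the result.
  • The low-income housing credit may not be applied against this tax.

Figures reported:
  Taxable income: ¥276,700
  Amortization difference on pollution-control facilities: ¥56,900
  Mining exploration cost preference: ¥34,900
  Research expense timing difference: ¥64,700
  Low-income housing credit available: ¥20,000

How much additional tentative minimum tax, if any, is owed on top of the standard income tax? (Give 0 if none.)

¥77,660

Tentative minimum tax:
  Adjusted income: ¥276,700 + ¥56,900 + ¥34,900 + ¥64,700 = ¥433,200
  Exemption: 20% × (¥433,200 − ¥145,000) = ¥57,640 ≥ ¥52,000, so the exemption is fully phased out
  Base: ¥433,200 − ¥0 = ¥433,200
  ¥433,200 × 26% = ¥112,632

Standard income tax:
  ¥107,000 × 16% = ¥17,120
  ¥166,000 × 22% = ¥36,520
  ¥3,700 × 36% = ¥1,332
  → ¥54,972
  Less low-income housing credit ¥20,000 → ¥34,972

Excess of tentative minimum tax over standard income tax: ¥112,632 − ¥34,972 = ¥77,660.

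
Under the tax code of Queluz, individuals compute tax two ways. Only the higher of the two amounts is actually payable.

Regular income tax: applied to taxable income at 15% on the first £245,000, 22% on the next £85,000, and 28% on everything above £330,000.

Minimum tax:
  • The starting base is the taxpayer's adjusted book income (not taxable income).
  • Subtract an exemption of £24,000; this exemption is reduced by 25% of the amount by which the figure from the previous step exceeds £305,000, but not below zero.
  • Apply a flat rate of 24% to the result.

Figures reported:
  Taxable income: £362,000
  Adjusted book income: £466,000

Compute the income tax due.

Regular income tax:
  £245,000 × 15% = £36,750
  £85,000 × 22% = £18,700
  £32,000 × 28% = £8,960
  → £64,410

Minimum tax:
  Base (adjusted book income): £466,000
  Exemption: 25% × (£466,000 − £305,000) = £40,250 ≥ £24,000, so the exemption is fully phased out
  Base: £466,000 − £0 = £466,000
  £466,000 × 24% = £111,840

£111,840 > £64,410, so the minimum tax is the binding amount.

£111,840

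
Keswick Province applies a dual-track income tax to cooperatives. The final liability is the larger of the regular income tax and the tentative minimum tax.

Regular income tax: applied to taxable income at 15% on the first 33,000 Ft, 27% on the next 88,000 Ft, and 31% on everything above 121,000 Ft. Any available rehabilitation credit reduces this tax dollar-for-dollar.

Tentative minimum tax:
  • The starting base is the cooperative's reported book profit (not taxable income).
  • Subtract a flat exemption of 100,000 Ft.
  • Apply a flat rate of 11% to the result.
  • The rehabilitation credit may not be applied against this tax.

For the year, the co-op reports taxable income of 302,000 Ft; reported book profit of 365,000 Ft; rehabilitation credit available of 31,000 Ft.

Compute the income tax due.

53,820 Ft

Regular income tax:
  33,000 Ft × 15% = 4,950 Ft
  88,000 Ft × 27% = 23,760 Ft
  181,000 Ft × 31% = 56,110 Ft
  → 84,820 Ft
  Less rehabilitation credit 31,000 Ft → 53,820 Ft

Tentative minimum tax:
  Base (reported book profit): 365,000 Ft
  Less exemption 100,000 Ft → base 265,000 Ft
  265,000 Ft × 11% = 29,150 Ft

53,820 Ft > 29,150 Ft, so the regular income tax governs.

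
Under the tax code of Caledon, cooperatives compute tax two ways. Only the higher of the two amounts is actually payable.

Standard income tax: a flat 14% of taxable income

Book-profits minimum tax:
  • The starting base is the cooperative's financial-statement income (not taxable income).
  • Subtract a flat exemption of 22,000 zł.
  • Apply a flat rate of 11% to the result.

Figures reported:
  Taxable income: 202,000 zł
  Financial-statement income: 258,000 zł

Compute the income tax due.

Book-profits minimum tax:
  Base (financial-statement income): 258,000 zł
  Less exemption 22,000 zł → base 236,000 zł
  236,000 zł × 11% = 25,960 zł

Standard income tax:
  202,000 zł × 14% = 28,280 zł

28,280 zł > 25,960 zł, so the standard income tax governs.

28,280 zł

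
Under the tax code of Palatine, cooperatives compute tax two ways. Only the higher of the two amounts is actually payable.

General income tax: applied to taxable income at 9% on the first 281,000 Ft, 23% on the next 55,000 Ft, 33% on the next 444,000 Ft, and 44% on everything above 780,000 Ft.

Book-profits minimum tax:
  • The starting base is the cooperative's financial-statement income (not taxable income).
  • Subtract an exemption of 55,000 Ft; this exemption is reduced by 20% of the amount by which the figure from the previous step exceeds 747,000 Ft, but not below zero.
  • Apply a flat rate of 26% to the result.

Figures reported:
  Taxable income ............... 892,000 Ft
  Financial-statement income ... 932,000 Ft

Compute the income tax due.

General income tax:
  281,000 Ft × 9% = 25,290 Ft
  55,000 Ft × 23% = 12,650 Ft
  444,000 Ft × 33% = 146,520 Ft
  112,000 Ft × 44% = 49,280 Ft
  → 233,740 Ft

Book-profits minimum tax:
  Base (financial-statement income): 932,000 Ft
  Exemption: 55,000 Ft − 20% × (932,000 Ft − 747,000 Ft) = 55,000 Ft − 37,000 Ft = 18,000 Ft
  Base: 932,000 Ft − 18,000 Ft = 914,000 Ft
  914,000 Ft × 26% = 237,640 Ft

237,640 Ft > 233,740 Ft, so the book-profits minimum tax is the binding amount.

237,640 Ft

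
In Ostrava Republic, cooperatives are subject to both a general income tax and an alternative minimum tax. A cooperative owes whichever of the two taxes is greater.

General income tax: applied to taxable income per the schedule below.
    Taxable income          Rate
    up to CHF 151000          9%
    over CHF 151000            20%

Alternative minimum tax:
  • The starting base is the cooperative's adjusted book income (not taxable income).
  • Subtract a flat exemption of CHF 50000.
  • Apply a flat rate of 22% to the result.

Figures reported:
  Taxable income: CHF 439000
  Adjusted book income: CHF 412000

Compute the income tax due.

Alternative minimum tax:
  Base (adjusted book income): CHF 412000
  Less exemption CHF 50000 → base CHF 362000
  CHF 362000 × 22% = CHF 79640

General income tax:
  CHF 151000 × 9% = CHF 13590
  CHF 288000 × 20% = CHF 57600
  → CHF 71190

CHF 79640 > CHF 71190, so the alternative minimum tax is the binding amount.

CHF 79640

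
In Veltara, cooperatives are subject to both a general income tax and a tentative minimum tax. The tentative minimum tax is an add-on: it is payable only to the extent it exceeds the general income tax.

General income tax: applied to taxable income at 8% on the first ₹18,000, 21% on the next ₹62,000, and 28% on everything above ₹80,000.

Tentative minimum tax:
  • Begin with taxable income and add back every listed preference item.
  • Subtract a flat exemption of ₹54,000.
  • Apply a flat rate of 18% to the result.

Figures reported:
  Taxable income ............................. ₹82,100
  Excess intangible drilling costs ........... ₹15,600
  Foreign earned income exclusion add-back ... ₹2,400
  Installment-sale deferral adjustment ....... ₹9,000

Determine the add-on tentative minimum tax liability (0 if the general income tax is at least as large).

₹0

Tentative minimum tax:
  Adjusted income: ₹82,100 + ₹15,600 + ₹2,400 + ₹9,000 = ₹109,100
  Less exemption ₹54,000 → base ₹55,100
  ₹55,100 × 18% = ₹9,918

General income tax:
  ₹18,000 × 8% = ₹1,440
  ₹62,000 × 21% = ₹13,020
  ₹2,100 × 28% = ₹588
  → ₹15,048

₹9,918 ≤ ₹15,048, so no add-on is due.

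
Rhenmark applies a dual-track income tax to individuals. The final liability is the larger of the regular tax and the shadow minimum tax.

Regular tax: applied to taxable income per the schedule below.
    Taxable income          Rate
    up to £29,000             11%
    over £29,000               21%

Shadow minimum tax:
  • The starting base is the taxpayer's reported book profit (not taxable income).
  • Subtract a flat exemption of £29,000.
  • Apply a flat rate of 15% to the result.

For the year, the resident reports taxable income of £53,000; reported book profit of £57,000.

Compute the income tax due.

£8,230

Shadow minimum tax:
  Base (reported book profit): £57,000
  Less exemption £29,000 → base £28,000
  £28,000 × 15% = £4,200

Regular tax:
  £29,000 × 11% = £3,190
  £24,000 × 21% = £5,040
  → £8,230

£8,230 > £4,200, so the regular tax governs.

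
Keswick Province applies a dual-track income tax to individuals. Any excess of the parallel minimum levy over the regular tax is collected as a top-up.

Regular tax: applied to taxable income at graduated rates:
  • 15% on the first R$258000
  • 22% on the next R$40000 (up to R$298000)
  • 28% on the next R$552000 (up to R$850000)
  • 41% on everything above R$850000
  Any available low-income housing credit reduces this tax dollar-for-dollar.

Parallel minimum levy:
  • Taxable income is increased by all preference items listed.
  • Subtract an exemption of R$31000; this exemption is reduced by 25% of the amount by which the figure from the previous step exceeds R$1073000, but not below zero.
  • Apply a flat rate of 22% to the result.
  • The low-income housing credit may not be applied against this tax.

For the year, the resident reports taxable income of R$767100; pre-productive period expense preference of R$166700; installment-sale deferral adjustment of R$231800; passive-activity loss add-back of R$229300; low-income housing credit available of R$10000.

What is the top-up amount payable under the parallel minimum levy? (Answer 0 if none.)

Regular tax:
  R$258000 × 15% = R$38700
  R$40000 × 22% = R$8800
  R$469100 × 28% = R$131348
  → R$178848
  Less low-income housing credit R$10000 → R$168848

Parallel minimum levy:
  Adjusted income: R$767100 + R$166700 + R$231800 + R$229300 = R$1394900
  Exemption: 25% × (R$1394900 − R$1073000) = R$80475 ≥ R$31000, so the exemption is fully phased out
  Base: R$1394900 − R$0 = R$1394900
  R$1394900 × 22% = R$306878

Excess of parallel minimum levy over regular tax: R$306878 − R$168848 = R$138030.

R$138030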